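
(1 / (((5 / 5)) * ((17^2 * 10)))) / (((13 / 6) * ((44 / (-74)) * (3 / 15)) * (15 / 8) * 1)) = -148 / 206635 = -0.00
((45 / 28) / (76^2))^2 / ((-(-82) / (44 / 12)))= 7425 / 2144787570688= 0.00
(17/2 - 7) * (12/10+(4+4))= 69/5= 13.80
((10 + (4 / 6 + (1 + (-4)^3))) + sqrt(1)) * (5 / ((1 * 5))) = -51.33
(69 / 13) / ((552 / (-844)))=-211 / 26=-8.12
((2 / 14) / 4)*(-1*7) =-1 / 4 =-0.25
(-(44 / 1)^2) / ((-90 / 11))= 10648 / 45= 236.62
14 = 14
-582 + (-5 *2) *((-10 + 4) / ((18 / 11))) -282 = -827.33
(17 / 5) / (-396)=-0.01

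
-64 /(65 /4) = -256 /65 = -3.94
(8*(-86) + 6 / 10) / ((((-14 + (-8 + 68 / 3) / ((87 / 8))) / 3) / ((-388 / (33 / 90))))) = -3132523044 / 18161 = -172486.26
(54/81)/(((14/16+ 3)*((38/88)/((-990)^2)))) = 229996800/589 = 390486.93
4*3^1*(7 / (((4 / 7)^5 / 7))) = 2470629 / 256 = 9650.89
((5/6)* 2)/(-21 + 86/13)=-0.12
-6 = -6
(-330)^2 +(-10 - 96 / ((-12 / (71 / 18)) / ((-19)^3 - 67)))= -986974 / 9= -109663.78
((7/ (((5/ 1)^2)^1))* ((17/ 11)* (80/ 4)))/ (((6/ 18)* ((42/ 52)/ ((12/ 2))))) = 10608/ 55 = 192.87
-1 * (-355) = 355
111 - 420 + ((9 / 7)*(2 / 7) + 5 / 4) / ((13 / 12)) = -195882 / 637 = -307.51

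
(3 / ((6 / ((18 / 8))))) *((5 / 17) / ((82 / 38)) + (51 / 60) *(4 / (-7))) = -19179 / 48790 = -0.39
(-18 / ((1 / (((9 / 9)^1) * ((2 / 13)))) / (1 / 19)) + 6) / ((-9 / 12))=-1928 / 247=-7.81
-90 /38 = -45 /19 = -2.37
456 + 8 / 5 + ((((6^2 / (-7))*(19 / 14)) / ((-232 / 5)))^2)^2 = 2388211487704445093 / 5218987796583680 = 457.60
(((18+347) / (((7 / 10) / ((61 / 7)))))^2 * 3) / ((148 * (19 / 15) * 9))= 61966278125 / 1687903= 36711.99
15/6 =5/2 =2.50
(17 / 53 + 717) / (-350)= -19009 / 9275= -2.05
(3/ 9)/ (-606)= -1/ 1818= -0.00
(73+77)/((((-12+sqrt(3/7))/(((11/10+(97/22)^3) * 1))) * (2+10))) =-32353503/356708 - 1540643 * sqrt(21)/1426832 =-95.65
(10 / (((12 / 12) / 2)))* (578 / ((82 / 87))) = 12264.88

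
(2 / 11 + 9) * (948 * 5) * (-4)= -1914960 / 11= -174087.27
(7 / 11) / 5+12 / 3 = 227 / 55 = 4.13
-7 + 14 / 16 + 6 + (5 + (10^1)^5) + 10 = 800119 / 8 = 100014.88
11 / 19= 0.58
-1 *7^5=-16807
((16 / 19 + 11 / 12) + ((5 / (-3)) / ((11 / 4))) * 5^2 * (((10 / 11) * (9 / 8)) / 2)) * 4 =-165229 / 6897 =-23.96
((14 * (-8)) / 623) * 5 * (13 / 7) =-1040 / 623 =-1.67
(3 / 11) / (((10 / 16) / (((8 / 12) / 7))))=16 / 385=0.04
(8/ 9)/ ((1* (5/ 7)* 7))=8/ 45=0.18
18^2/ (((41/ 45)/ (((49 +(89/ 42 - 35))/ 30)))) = 54837/ 287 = 191.07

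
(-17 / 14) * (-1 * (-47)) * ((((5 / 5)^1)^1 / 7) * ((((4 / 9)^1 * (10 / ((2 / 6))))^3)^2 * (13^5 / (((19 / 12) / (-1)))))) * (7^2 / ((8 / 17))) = 1118542639518301.93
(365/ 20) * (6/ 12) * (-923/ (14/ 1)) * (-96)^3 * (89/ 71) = 4670355456/ 7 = 667193636.57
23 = 23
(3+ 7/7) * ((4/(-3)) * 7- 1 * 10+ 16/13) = -2824/39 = -72.41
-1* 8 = -8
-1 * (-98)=98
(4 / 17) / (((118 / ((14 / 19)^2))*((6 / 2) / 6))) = 784 / 362083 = 0.00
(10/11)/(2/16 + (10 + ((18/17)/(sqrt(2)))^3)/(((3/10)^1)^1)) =422890208880/15536911950121-137532556800* sqrt(2)/170906031451331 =0.03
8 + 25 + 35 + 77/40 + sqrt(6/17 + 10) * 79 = 2797/40 + 316 * sqrt(187)/17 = 324.12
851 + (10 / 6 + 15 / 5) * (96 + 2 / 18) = 35087 / 27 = 1299.52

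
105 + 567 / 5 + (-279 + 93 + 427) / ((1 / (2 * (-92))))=-220628 / 5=-44125.60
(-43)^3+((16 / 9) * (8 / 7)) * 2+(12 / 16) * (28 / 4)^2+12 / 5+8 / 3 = -100121011 / 1260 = -79461.12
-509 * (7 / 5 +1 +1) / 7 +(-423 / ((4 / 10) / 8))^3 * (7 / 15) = -9889763696653 / 35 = -282564677047.23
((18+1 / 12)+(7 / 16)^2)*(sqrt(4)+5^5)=43887445 / 768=57145.11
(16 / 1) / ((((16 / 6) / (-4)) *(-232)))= 3 / 29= 0.10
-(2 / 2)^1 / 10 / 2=-1 / 20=-0.05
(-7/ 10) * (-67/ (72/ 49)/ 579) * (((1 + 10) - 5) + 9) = 22981/ 27792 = 0.83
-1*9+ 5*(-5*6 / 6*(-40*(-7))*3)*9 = -189009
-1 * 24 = -24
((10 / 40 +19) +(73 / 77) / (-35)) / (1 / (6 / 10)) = 621669 / 53900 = 11.53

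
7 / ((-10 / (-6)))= 21 / 5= 4.20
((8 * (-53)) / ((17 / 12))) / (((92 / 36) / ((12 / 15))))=-183168 / 1955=-93.69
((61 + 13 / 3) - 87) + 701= 2038 / 3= 679.33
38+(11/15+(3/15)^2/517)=1501888/38775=38.73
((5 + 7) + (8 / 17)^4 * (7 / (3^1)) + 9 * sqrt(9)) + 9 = 48.11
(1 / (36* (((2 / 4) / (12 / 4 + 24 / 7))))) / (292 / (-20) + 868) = 25 / 59738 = 0.00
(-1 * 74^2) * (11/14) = -30118/7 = -4302.57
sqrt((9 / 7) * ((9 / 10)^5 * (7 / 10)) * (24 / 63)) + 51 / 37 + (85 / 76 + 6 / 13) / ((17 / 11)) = 243 * sqrt(42) / 3500 + 1491923 / 621452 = 2.85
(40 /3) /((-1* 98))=-20 /147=-0.14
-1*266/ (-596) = 133/ 298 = 0.45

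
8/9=0.89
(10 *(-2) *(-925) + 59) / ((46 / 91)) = 1688869 / 46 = 36714.54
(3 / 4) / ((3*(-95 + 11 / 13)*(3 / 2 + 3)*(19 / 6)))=-13 / 69768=-0.00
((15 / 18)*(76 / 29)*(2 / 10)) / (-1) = -38 / 87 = -0.44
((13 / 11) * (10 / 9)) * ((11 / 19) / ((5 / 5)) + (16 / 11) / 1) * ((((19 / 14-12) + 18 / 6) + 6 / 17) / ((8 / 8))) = -2819375 / 144837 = -19.47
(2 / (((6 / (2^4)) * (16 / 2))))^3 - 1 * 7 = -181 / 27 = -6.70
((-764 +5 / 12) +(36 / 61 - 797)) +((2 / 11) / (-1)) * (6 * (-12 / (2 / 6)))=-12244841 / 8052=-1520.72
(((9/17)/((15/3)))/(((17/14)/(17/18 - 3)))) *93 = -24087/1445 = -16.67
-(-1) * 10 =10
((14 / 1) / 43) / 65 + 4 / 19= 11446 / 53105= 0.22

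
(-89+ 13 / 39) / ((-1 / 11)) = 2926 / 3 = 975.33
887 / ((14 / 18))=7983 / 7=1140.43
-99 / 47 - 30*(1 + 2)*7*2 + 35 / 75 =-889456 / 705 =-1261.64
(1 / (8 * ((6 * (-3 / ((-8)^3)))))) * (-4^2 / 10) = -5.69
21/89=0.24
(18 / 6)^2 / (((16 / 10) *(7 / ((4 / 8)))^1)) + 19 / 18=1469 / 1008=1.46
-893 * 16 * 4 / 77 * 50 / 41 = -905.16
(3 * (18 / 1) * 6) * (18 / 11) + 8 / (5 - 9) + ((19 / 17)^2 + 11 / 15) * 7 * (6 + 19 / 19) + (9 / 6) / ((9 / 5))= 59716507 / 95370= 626.16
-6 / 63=-2 / 21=-0.10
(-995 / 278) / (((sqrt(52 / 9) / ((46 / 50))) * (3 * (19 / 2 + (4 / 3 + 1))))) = -13731 * sqrt(13) / 1282970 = -0.04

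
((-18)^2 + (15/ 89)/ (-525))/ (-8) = -1009259/ 24920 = -40.50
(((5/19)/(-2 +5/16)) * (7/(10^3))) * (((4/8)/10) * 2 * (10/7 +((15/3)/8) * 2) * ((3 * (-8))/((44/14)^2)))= 49/68970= 0.00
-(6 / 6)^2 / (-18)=1 / 18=0.06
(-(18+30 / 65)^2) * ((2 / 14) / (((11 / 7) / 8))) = -460800 / 1859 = -247.88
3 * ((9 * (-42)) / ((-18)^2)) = -7 / 2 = -3.50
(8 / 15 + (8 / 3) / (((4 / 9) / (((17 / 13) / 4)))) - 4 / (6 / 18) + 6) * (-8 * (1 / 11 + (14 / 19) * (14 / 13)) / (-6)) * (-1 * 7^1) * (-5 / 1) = -144.67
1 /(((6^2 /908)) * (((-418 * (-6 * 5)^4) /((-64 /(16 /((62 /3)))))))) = 7037 /1142707500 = 0.00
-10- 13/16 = -173/16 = -10.81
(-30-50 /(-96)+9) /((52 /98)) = -38.60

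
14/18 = 7/9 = 0.78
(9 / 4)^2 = 81 / 16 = 5.06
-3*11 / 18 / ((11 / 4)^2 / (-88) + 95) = -704 / 36447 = -0.02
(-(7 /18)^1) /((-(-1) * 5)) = -7 /90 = -0.08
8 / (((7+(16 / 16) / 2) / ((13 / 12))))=52 / 45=1.16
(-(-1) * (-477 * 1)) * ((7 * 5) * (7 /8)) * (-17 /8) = 1986705 /64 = 31042.27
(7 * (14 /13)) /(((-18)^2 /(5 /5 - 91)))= -245 /117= -2.09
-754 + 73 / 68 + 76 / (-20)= -257287 / 340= -756.73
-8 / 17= -0.47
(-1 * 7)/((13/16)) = -112/13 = -8.62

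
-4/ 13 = -0.31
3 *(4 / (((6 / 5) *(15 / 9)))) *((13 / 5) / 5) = 78 / 25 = 3.12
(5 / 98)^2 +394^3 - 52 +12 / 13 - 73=7636305387441 / 124852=61162859.93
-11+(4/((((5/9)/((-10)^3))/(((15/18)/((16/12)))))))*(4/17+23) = -1777687/17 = -104569.82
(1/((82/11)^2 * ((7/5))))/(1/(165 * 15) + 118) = 0.00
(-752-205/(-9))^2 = 43072969/81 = 531765.05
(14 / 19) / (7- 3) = 7 / 38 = 0.18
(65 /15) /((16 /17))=221 /48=4.60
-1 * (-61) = 61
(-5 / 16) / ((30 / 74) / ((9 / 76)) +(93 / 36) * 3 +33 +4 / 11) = -6105 / 870076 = -0.01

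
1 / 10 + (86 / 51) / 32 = 623 / 4080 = 0.15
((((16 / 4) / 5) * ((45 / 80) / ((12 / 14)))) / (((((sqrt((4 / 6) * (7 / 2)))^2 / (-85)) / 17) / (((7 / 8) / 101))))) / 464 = -18207 / 2999296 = -0.01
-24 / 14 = -12 / 7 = -1.71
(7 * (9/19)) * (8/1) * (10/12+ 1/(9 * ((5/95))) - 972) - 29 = -488955/19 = -25734.47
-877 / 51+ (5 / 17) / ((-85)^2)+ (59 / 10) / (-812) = -2058903089 / 119680680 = -17.20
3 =3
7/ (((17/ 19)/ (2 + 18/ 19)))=392/ 17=23.06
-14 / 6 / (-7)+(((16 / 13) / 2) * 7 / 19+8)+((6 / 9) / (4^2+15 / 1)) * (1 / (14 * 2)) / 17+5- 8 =5.56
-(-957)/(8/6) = 717.75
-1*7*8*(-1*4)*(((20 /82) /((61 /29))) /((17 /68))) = 259840 /2501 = 103.89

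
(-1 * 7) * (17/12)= -119/12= -9.92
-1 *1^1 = -1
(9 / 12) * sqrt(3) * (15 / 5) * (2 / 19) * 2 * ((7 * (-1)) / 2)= -2.87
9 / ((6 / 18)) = 27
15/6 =5/2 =2.50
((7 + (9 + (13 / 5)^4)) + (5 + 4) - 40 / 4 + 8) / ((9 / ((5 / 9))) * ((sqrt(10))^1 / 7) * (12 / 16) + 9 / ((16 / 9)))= -11220608 / 145125 + 6411776 * sqrt(10) / 241875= 6.51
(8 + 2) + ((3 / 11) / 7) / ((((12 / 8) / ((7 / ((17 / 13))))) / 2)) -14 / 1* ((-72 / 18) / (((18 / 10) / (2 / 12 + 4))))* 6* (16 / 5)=4206098 / 1683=2499.17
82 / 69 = 1.19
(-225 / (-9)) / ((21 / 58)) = 1450 / 21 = 69.05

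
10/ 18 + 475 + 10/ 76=162685/ 342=475.69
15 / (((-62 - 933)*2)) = -3 / 398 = -0.01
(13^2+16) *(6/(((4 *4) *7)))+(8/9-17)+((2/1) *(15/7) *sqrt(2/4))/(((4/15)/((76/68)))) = 6.50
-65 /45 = -13 /9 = -1.44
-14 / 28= -1 / 2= -0.50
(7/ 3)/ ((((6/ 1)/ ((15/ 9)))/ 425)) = 275.46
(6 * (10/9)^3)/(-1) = -8.23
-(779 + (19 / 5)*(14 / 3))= -11951 / 15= -796.73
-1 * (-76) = 76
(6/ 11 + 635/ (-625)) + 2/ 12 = -2507/ 8250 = -0.30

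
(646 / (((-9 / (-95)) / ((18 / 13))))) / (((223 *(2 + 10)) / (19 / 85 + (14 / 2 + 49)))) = 575073 / 2899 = 198.37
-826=-826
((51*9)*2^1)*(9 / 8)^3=334611 / 256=1307.07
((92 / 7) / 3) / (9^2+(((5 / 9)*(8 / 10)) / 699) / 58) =5594796 / 103442927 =0.05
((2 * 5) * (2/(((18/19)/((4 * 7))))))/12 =1330/27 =49.26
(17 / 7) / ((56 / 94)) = 799 / 196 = 4.08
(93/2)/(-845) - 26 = -44033/1690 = -26.06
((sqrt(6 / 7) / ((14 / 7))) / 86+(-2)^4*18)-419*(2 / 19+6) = -43132 / 19+sqrt(42) / 1204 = -2270.10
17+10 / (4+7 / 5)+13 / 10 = 5441 / 270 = 20.15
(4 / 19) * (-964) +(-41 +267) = 438 / 19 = 23.05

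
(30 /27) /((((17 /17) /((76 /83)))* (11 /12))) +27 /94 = 359713 /257466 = 1.40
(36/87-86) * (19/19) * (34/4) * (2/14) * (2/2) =-21097/203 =-103.93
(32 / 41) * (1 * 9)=288 / 41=7.02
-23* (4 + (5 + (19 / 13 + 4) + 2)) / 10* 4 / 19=-9844 / 1235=-7.97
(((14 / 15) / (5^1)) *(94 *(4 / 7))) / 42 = 0.24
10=10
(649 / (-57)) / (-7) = 649 / 399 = 1.63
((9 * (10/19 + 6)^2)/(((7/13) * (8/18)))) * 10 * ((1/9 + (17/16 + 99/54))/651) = 2617485/35378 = 73.99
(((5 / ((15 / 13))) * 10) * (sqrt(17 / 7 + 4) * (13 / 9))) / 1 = 1690 * sqrt(35) / 63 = 158.70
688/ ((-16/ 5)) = -215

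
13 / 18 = 0.72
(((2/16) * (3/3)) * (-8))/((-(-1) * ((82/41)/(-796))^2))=-158404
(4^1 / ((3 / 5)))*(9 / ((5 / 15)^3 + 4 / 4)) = 405 / 7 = 57.86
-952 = -952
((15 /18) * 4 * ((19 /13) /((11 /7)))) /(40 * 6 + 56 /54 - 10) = 5985 /446017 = 0.01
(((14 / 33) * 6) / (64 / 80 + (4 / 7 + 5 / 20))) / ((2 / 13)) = 25480 / 2497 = 10.20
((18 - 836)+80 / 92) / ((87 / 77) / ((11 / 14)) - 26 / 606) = -689044422 / 1176427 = -585.71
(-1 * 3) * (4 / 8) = -3 / 2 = -1.50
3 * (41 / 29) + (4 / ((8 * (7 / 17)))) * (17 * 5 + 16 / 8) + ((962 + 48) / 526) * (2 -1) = 11938249 / 106778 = 111.80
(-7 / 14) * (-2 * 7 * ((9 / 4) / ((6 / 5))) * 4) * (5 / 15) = 35 / 2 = 17.50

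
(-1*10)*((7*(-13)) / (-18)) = -455 / 9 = -50.56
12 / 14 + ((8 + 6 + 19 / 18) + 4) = 2509 / 126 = 19.91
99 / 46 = 2.15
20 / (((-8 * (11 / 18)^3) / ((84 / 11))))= -1224720 / 14641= -83.65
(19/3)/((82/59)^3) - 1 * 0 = 3902201/1654104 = 2.36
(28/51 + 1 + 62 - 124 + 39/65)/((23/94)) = -244.61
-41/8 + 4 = -1.12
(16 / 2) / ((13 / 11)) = 6.77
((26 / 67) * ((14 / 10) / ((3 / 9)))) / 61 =546 / 20435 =0.03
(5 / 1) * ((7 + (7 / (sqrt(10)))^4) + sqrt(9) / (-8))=6127 / 40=153.18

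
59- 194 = -135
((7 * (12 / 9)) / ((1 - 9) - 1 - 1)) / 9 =-14 / 135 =-0.10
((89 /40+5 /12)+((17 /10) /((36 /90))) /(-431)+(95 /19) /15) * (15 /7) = 6.35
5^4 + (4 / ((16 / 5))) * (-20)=600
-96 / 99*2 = -64 / 33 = -1.94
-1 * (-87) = 87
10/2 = 5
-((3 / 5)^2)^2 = -81 / 625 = -0.13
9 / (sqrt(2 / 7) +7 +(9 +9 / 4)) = 18396 / 37271 - 144 * sqrt(14) / 37271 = 0.48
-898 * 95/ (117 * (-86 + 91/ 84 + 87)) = -349.99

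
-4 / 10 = -2 / 5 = -0.40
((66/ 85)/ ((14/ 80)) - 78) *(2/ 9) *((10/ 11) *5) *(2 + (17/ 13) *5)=-10796600/ 17017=-634.46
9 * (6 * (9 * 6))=2916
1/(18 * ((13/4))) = 0.02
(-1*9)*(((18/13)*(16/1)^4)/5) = -10616832/65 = -163335.88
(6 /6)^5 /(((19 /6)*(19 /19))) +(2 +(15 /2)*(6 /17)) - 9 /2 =299 /646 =0.46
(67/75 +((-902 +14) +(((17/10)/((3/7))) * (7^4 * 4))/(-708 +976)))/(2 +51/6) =-70.95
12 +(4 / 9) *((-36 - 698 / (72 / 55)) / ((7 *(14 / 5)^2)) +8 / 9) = 865213 / 111132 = 7.79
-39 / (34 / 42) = -48.18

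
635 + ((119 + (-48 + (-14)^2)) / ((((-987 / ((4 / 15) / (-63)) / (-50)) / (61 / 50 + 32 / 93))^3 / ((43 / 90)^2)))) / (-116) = 23652502942170891271493200961 / 37248036129401815701309375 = 635.00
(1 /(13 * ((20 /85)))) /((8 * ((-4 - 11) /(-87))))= 493 /2080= 0.24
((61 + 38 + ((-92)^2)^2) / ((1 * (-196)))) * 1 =-71639395 / 196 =-365507.12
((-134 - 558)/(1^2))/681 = -692/681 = -1.02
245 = 245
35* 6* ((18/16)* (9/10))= 1701/8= 212.62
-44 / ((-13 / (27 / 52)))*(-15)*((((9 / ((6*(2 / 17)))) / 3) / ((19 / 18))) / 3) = -227205 / 6422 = -35.38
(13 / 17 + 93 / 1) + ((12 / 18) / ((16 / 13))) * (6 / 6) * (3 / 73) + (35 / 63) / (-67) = 93.78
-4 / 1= -4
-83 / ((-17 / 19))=1577 / 17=92.76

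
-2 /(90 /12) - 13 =-199 /15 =-13.27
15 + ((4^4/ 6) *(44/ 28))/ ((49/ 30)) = 19225/ 343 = 56.05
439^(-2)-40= -7708839 / 192721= -40.00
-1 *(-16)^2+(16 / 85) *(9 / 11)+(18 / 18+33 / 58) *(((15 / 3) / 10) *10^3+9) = 542.76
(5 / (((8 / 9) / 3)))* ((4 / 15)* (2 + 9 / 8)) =225 / 16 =14.06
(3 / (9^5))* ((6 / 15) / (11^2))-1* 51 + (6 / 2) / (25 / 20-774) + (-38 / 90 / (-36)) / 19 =-682670215289 / 13384833660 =-51.00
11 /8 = 1.38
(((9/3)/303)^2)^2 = 1/104060401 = 0.00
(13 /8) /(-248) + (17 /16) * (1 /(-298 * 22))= -10917 /1625888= -0.01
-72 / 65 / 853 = -72 / 55445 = -0.00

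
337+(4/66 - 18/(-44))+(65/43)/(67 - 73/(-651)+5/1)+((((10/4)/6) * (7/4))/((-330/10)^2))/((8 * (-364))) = 2962865924976053/8779104981504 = 337.49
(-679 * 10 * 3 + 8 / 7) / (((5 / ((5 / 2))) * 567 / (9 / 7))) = -71291 / 3087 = -23.09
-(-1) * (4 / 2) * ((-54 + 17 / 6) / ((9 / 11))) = -3377 / 27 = -125.07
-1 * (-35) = 35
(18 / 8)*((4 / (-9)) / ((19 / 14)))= -14 / 19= -0.74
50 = 50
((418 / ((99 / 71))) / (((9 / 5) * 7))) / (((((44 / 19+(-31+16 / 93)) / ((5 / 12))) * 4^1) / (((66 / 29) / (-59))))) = 218504275 / 65168629596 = 0.00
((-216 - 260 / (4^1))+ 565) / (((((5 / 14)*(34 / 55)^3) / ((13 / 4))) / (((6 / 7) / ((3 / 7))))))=214989775 / 9826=21879.68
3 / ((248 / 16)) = 6 / 31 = 0.19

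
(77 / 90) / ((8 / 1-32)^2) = 77 / 51840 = 0.00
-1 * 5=-5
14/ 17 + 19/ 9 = 449/ 153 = 2.93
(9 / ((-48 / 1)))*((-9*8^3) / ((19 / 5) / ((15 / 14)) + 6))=16200 / 179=90.50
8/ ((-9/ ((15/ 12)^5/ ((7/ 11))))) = -34375/ 8064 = -4.26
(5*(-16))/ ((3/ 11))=-293.33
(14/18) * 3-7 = -14/3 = -4.67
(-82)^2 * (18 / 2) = 60516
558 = 558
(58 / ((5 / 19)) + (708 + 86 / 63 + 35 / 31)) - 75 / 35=1295608 / 1395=928.75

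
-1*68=-68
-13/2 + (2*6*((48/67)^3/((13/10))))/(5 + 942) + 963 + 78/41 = 290992051428857/303620850026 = 958.41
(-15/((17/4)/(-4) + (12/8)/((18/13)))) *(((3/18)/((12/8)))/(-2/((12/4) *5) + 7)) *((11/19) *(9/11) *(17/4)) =-45900/1957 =-23.45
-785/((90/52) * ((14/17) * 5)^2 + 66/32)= -47187920/1887981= -24.99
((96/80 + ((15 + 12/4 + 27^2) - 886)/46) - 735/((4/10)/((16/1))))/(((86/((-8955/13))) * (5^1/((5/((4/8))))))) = 12111492429/25714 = 471007.72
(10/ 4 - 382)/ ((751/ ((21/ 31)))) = -15939/ 46562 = -0.34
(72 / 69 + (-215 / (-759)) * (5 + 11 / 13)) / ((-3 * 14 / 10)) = -133180 / 207207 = -0.64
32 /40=4 /5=0.80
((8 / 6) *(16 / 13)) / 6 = 32 / 117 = 0.27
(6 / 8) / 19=3 / 76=0.04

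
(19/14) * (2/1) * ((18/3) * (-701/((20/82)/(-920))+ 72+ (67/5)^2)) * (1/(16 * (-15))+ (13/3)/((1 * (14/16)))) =10441969200783/49000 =213101412.26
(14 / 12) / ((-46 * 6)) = -7 / 1656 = -0.00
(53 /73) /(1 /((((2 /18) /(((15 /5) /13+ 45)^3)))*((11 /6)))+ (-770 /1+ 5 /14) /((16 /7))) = 40987232 /25625747149943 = 0.00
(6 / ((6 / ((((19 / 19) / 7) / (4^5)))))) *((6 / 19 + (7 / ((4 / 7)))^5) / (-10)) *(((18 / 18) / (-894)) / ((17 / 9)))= 21612225 / 9483321344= 0.00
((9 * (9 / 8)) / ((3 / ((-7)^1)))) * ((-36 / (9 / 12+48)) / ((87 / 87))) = 17.45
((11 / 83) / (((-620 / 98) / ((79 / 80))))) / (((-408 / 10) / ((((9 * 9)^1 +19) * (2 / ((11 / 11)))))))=212905 / 2099568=0.10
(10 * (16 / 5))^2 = 1024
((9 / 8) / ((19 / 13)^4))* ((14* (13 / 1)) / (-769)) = -23391459 / 400867396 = -0.06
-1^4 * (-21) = 21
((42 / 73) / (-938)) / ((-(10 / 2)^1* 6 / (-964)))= -482 / 24455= -0.02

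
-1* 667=-667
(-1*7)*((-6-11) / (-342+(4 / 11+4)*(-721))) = -1309 / 38370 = -0.03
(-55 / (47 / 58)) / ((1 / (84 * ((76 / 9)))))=-6788320 / 141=-48144.11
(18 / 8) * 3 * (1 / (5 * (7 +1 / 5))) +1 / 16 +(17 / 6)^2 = 149 / 18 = 8.28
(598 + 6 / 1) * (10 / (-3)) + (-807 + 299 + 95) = -7279 / 3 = -2426.33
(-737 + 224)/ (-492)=171/ 164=1.04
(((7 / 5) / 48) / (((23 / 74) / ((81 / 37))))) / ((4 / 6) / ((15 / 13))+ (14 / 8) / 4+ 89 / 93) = 105462 / 1012483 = 0.10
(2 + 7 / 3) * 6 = 26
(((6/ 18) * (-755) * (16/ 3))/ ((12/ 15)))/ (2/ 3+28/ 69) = -173650/ 111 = -1564.41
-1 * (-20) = 20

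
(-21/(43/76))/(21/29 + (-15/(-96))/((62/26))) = -45913728/976831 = -47.00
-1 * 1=-1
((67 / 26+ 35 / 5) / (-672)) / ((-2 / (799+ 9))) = 5.76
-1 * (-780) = 780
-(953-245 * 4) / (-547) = -27 / 547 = -0.05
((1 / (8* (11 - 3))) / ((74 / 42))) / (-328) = -21 / 776704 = -0.00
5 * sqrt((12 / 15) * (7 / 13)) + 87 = 2 * sqrt(455) / 13 + 87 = 90.28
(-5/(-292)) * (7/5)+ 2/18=355/2628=0.14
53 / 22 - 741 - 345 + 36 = -23047 / 22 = -1047.59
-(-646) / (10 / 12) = 3876 / 5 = 775.20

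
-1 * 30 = -30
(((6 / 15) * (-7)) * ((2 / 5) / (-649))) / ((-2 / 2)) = -28 / 16225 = -0.00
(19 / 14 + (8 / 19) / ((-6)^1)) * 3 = 1027 / 266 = 3.86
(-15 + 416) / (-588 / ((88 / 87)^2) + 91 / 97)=-75304592 / 107750195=-0.70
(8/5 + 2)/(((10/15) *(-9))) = -3/5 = -0.60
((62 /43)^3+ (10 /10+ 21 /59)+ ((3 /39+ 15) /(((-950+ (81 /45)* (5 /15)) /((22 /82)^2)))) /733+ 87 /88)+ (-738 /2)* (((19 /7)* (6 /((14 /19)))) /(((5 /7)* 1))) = -12537931794918665300765129 /1098607012892425156120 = -11412.57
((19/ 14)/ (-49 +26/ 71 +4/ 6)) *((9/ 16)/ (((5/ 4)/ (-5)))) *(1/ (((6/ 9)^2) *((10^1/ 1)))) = 327807/ 22886080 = 0.01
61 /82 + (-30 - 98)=-10435 /82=-127.26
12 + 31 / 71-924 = -64721 / 71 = -911.56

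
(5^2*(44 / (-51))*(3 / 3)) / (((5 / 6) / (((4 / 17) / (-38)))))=880 / 5491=0.16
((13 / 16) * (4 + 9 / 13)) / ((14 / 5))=305 / 224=1.36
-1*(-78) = 78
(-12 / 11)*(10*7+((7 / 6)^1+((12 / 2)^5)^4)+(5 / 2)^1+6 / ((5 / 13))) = -219369506403783916 / 55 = -3988536480068798.47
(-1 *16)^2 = 256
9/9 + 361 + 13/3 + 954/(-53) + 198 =1639/3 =546.33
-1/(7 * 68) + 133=63307/476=133.00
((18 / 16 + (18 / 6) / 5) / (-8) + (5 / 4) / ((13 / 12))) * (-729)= -2845287 / 4160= -683.96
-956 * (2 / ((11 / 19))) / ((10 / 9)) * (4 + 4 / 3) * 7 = -6103104 / 55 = -110965.53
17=17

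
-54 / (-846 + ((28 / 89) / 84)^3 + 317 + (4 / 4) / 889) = 913754028978 / 8951386174751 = 0.10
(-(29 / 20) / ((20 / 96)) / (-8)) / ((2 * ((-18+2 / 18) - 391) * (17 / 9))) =-7047 / 12512000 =-0.00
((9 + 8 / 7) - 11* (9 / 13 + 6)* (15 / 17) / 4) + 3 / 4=-8270 / 1547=-5.35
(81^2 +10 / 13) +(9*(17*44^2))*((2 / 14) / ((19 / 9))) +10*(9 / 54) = 138013550 / 5187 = 26607.59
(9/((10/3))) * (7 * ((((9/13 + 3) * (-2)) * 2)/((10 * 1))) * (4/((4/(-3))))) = 27216/325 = 83.74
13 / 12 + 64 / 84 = 155 / 84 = 1.85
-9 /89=-0.10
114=114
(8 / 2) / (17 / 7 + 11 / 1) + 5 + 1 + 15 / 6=827 / 94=8.80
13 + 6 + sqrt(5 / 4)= sqrt(5) / 2 + 19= 20.12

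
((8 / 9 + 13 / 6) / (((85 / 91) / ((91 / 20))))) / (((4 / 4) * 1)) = 91091 / 6120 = 14.88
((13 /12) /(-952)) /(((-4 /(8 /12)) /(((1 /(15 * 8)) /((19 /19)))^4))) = 13 /14213283840000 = 0.00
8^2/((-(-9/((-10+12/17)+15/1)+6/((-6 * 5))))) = 15520/431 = 36.01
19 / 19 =1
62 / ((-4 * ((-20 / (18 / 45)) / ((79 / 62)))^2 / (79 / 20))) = -493039 / 12400000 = -0.04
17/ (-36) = -17/ 36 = -0.47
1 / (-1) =-1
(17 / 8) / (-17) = -1 / 8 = -0.12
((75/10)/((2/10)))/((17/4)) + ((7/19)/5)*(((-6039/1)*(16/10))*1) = -5677878/8075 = -703.14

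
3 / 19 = 0.16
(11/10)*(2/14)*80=88/7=12.57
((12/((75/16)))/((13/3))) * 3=576/325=1.77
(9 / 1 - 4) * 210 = 1050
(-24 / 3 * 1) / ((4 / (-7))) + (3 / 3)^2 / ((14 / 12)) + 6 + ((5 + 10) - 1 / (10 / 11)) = 2433 / 70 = 34.76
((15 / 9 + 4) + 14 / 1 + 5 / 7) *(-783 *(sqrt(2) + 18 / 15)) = -41718.37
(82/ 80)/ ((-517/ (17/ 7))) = -697/ 144760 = -0.00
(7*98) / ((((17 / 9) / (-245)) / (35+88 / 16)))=-61261515 / 17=-3603618.53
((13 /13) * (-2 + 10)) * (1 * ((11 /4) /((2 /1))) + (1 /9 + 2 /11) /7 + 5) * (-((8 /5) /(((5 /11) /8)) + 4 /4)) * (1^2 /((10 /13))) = -1946.00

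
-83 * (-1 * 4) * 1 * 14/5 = 4648/5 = 929.60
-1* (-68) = 68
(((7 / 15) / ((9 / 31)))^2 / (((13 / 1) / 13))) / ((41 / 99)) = 517979 / 83025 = 6.24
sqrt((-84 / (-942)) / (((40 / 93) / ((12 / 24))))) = sqrt(1022070) / 3140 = 0.32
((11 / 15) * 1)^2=121 / 225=0.54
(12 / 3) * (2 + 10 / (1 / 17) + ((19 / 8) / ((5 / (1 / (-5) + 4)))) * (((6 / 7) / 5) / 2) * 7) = 173083 / 250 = 692.33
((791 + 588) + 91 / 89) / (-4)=-61411 / 178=-345.01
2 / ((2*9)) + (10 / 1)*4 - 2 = 343 / 9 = 38.11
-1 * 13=-13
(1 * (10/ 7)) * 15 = 21.43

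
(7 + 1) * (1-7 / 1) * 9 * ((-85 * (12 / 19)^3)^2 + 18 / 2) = -9502767646128 / 47045881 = -201989.37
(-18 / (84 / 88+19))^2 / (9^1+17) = 78408 / 2505373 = 0.03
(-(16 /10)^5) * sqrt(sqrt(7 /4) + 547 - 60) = -16384 * sqrt(2 * sqrt(7) + 1948) /3125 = -231.71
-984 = -984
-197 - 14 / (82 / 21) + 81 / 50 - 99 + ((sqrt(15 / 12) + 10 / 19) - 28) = -12675851 / 38950 + sqrt(5) / 2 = -324.32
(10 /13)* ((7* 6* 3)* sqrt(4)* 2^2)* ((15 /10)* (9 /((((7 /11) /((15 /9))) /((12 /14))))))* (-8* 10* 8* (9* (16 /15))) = -13138329600 /91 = -144377248.35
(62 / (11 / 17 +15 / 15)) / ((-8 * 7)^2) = 527 / 43904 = 0.01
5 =5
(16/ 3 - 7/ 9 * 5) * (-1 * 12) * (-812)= 14074.67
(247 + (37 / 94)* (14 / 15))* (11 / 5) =544.21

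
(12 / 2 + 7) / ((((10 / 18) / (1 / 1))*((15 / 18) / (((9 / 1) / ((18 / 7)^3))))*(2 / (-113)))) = -839.78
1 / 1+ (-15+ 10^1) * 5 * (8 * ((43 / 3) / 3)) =-8591 / 9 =-954.56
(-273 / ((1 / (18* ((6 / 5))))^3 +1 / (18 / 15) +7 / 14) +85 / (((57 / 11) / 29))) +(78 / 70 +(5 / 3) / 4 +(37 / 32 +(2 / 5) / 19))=279499747211 / 1021282528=273.68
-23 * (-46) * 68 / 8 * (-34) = -305762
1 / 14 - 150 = -149.93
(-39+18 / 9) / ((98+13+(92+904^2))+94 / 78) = -0.00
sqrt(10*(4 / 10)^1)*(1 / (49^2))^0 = 2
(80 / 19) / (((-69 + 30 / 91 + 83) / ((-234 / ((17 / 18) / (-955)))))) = 3660438600 / 52649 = 69525.32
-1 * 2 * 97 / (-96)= 97 / 48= 2.02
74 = 74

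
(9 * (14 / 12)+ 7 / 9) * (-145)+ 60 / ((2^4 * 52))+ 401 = -2310433 / 1872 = -1234.21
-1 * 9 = -9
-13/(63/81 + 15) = -117/142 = -0.82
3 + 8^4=4099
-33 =-33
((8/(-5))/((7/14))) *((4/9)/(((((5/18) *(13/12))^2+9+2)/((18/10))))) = -2985984/12936025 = -0.23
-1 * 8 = -8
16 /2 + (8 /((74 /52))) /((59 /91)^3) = 28.63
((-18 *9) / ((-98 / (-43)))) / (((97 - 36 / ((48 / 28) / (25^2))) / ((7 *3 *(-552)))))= -1441962 / 22799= -63.25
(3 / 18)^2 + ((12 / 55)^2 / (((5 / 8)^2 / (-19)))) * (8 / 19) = -2578583 / 2722500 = -0.95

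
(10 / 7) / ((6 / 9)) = 15 / 7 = 2.14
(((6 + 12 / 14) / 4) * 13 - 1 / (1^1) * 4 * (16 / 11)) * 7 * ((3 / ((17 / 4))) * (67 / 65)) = 1019472 / 12155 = 83.87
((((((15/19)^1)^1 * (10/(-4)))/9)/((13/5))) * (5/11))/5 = -125/16302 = -0.01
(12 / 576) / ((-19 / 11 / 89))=-979 / 912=-1.07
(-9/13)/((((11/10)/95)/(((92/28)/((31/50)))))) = -9832500/31031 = -316.86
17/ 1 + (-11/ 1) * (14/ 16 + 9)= -733/ 8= -91.62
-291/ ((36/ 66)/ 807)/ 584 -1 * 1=-862237/ 1168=-738.22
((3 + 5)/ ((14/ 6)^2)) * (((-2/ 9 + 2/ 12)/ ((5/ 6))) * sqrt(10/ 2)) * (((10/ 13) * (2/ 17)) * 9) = -0.18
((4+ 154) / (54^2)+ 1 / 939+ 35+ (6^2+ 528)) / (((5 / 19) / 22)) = 57136683131 / 1140885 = 50081.02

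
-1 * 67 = -67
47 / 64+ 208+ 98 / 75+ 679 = 889.04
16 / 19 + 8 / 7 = 264 / 133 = 1.98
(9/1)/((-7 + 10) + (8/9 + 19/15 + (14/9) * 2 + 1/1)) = 135/139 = 0.97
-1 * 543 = -543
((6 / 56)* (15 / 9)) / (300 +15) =1 / 1764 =0.00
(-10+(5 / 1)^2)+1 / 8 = 121 / 8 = 15.12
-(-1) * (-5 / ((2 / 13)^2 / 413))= -348985 / 4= -87246.25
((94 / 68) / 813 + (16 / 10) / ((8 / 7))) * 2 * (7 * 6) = 2712206 / 23035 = 117.74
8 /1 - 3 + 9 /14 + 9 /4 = 221 /28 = 7.89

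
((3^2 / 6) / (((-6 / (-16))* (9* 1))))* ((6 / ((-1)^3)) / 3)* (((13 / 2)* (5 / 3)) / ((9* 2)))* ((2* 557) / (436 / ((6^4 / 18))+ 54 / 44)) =-1593020 / 19467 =-81.83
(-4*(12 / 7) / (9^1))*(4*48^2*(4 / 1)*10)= -1966080 / 7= -280868.57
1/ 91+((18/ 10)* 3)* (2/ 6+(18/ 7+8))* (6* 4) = 643037/ 455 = 1413.27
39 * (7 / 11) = 24.82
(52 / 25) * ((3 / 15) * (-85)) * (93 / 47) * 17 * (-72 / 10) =50313744 / 5875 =8564.04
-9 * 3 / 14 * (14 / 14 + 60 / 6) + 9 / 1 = -171 / 14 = -12.21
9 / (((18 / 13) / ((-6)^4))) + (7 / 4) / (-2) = 67385 / 8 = 8423.12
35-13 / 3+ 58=266 / 3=88.67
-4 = -4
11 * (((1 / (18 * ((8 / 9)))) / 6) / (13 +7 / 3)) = 11 / 1472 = 0.01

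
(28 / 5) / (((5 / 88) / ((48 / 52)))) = 29568 / 325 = 90.98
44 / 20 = 11 / 5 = 2.20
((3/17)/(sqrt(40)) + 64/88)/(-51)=-8/561 - sqrt(10)/5780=-0.01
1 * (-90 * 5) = -450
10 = 10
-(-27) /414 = 3 /46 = 0.07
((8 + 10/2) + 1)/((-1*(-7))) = 2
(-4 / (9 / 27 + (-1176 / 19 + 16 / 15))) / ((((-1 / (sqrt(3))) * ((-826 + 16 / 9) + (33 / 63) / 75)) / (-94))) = -2679000 * sqrt(3) / 355257373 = -0.01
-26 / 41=-0.63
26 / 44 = 13 / 22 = 0.59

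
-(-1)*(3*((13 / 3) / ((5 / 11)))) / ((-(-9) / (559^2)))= 44684783 / 45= 992995.18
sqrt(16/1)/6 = 2/3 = 0.67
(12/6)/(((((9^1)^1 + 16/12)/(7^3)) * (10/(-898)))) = -924042/155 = -5961.56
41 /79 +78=6203 /79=78.52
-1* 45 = -45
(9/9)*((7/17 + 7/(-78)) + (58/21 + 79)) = 761903/9282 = 82.08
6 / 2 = 3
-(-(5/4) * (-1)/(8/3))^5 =-759375/33554432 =-0.02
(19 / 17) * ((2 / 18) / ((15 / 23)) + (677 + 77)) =113791 / 135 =842.90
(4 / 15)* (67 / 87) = 0.21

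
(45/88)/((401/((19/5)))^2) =3249/70752440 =0.00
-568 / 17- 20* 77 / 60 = -3013 / 51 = -59.08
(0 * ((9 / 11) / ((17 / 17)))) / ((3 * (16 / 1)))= 0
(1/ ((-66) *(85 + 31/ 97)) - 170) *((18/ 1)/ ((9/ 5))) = -464284085/ 273108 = -1700.00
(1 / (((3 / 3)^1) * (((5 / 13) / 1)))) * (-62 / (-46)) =3.50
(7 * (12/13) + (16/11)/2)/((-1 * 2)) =-514/143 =-3.59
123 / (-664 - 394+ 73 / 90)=-11070 / 95147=-0.12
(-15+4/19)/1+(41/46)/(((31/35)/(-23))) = -44687/1178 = -37.93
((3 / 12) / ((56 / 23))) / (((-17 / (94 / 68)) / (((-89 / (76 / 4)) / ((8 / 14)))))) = 0.07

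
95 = 95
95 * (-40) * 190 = -722000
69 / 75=23 / 25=0.92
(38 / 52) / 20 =19 / 520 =0.04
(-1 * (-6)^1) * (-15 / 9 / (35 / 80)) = -160 / 7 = -22.86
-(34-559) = 525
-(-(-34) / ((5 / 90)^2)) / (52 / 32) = -88128 / 13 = -6779.08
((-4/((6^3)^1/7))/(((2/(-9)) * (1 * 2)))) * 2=0.58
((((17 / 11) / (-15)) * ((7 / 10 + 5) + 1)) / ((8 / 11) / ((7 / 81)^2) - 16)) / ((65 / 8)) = -55811 / 53459250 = -0.00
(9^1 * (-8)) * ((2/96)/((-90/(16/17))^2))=-32/195075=-0.00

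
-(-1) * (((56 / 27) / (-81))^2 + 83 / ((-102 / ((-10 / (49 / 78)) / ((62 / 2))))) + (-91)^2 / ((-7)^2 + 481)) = 1050186633592987 / 65460622498110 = 16.04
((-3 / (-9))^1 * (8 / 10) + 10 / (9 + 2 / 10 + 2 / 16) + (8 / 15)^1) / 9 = 388 / 1865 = 0.21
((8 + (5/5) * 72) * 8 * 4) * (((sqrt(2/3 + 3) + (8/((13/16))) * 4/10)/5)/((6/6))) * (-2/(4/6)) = -393216/65 - 512 * sqrt(33) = -8990.69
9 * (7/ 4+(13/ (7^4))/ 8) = 302643/ 19208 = 15.76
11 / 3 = 3.67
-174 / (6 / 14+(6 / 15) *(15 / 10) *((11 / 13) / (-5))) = -65975 / 124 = -532.06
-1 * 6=-6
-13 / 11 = -1.18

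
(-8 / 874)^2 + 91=17378195 / 190969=91.00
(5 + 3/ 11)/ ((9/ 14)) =812/ 99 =8.20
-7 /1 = -7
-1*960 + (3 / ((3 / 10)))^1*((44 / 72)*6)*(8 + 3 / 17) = -33670 / 51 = -660.20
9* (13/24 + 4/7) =561/56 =10.02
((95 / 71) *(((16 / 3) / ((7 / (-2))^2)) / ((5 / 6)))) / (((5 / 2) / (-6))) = -29184 / 17395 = -1.68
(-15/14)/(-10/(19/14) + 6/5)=1425/8204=0.17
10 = 10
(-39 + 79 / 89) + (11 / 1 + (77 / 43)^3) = -151218954 / 7076123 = -21.37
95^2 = 9025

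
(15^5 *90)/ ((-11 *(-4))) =34171875/ 22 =1553267.05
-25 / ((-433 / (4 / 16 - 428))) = -42775 / 1732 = -24.70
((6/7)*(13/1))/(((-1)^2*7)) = 78/49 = 1.59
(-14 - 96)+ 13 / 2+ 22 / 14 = -1427 / 14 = -101.93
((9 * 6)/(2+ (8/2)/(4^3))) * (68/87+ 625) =5226528/319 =16384.10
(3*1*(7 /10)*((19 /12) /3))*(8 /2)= 133 /30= 4.43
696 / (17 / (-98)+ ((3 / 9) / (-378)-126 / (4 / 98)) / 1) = -2762424 / 12252995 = -0.23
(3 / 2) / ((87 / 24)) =12 / 29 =0.41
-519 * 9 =-4671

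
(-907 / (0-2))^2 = 822649 / 4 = 205662.25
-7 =-7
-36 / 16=-9 / 4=-2.25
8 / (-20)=-2 / 5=-0.40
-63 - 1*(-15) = -48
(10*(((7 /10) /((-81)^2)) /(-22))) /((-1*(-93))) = -7 /13423806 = -0.00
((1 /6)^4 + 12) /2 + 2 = 20737 /2592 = 8.00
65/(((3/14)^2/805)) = 10255700/9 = 1139522.22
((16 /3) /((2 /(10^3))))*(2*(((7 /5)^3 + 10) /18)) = 3776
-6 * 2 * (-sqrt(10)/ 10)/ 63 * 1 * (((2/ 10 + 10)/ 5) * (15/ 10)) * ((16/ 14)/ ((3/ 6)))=816 * sqrt(10)/ 6125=0.42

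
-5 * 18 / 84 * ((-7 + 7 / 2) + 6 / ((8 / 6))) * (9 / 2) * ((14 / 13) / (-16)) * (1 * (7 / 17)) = 945 / 7072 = 0.13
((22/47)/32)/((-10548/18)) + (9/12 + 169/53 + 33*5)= 3945666337/23355616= 168.94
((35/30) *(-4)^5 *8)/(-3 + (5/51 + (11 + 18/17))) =-487424/467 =-1043.73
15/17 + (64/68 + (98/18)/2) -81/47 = 2.82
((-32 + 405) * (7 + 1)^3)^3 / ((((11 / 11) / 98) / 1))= 682593980407349248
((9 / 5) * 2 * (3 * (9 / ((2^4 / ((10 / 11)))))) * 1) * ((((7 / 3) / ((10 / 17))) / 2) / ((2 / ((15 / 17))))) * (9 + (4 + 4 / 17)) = 382725 / 5984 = 63.96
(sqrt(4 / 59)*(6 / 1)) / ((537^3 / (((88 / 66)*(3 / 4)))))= 4*sqrt(59) / 3045465009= 0.00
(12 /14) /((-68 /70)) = -15 /17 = -0.88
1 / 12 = 0.08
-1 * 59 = -59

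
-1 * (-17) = 17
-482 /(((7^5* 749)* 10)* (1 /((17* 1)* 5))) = -4097 /12588443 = -0.00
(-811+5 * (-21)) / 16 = -229 / 4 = -57.25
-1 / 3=-0.33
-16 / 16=-1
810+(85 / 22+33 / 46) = 206089 / 253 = 814.58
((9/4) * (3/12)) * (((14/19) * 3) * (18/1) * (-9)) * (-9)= 1812.91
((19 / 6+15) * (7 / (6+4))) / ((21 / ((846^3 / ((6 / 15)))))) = 916653267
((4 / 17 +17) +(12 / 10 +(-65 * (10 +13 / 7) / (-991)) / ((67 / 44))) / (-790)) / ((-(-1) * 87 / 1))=268922195446 / 1357631078475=0.20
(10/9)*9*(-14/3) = -140/3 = -46.67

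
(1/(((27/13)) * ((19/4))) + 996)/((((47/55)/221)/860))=5341636300000/24111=221543540.29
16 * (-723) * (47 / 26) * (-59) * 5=80195160 / 13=6168858.46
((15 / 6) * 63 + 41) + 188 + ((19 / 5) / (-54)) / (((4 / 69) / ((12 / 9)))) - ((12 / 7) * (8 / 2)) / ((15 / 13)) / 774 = 15639347 / 40635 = 384.87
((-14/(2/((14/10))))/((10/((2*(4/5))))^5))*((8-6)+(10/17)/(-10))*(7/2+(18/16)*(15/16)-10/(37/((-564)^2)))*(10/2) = 5266779973224/6142578125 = 857.42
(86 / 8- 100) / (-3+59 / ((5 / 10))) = -0.78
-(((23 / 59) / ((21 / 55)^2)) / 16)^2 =-4840680625 / 173309020416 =-0.03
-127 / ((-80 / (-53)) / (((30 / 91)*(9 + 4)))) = -20193 / 56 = -360.59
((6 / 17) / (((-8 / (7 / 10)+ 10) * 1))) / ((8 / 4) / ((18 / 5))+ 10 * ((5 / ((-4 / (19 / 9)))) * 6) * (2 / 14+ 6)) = 1323 / 5205400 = 0.00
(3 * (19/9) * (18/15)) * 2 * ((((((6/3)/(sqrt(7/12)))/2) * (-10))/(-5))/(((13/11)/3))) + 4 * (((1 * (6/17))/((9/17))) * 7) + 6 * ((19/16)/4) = 1963/96 + 10032 * sqrt(21)/455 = 121.49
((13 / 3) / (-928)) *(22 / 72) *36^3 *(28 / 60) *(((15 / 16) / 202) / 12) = -9009 / 749824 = -0.01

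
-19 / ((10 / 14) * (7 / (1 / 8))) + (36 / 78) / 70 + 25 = 17859 / 728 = 24.53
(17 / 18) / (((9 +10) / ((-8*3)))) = -68 / 57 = -1.19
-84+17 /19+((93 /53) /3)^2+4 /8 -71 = -16359615 /106742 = -153.26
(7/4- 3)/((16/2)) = -5/32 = -0.16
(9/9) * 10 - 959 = -949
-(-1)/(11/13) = 13/11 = 1.18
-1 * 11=-11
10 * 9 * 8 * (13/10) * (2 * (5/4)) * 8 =18720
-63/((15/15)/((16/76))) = -252/19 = -13.26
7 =7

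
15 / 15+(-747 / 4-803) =-3955 / 4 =-988.75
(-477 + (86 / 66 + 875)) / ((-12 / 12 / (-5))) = 65885 / 33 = 1996.52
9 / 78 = 3 / 26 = 0.12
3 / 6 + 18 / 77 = 113 / 154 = 0.73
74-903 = -829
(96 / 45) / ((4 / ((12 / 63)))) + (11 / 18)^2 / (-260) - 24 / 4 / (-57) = 2301443 / 11203920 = 0.21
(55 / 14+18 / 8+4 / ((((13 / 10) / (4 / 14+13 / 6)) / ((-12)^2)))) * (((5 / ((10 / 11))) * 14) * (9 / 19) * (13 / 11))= 3579921 / 76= 47104.22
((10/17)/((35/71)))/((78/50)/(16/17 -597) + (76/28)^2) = 125902525/777051623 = 0.16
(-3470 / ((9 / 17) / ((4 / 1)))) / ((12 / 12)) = -235960 / 9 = -26217.78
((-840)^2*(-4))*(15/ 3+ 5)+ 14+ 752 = -28223234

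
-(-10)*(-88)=-880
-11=-11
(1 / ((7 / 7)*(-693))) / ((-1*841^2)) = 1 / 490145733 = 0.00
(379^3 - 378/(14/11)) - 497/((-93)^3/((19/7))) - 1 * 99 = 43788827490200/804357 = 54439543.00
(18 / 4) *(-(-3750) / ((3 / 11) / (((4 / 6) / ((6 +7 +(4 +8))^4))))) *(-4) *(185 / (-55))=888 / 625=1.42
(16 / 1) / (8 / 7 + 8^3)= 14 / 449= 0.03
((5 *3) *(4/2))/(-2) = -15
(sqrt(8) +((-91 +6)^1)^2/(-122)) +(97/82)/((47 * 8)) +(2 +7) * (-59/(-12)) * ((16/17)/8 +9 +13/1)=2 * sqrt(2) +29398582165/31972784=922.32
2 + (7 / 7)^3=3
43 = 43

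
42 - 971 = -929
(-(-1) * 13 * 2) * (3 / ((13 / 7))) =42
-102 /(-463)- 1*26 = -11936 /463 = -25.78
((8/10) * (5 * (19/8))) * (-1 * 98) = -931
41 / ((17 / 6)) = 246 / 17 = 14.47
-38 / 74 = -19 / 37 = -0.51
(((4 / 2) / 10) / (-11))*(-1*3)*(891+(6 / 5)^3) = 334773 / 6875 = 48.69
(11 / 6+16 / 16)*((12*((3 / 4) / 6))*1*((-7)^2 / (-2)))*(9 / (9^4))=-833 / 5832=-0.14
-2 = -2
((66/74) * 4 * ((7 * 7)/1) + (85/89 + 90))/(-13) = -875167/42809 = -20.44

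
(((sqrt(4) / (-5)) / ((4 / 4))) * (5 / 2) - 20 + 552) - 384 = 147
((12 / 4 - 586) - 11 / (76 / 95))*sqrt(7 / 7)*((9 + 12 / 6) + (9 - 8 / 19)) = -221991 / 19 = -11683.74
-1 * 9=-9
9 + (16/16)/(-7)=62/7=8.86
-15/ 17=-0.88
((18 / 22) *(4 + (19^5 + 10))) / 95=22285017 / 1045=21325.38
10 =10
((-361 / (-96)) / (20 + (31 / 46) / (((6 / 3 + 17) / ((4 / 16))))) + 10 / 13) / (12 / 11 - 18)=-114894571 / 2029698216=-0.06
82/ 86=41/ 43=0.95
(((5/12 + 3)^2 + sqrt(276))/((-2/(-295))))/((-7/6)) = -1770 * sqrt(69)/7 - 495895/336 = -3576.27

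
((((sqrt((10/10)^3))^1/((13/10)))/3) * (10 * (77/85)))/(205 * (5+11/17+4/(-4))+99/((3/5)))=0.00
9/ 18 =1/ 2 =0.50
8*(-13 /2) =-52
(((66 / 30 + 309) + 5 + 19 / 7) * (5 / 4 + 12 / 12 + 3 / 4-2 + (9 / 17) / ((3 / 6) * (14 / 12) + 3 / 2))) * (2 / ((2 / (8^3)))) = 3046065152 / 14875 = 204777.49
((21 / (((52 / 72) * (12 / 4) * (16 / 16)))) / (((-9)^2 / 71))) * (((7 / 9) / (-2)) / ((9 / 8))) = -27832 / 9477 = -2.94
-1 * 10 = -10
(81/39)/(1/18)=486/13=37.38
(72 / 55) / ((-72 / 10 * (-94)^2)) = -1 / 48598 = -0.00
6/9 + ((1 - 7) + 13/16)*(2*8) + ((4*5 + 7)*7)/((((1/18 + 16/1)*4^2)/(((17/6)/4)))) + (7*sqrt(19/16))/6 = -267035/3264 + 7*sqrt(19)/24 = -80.54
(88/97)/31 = 88/3007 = 0.03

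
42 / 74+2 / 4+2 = 227 / 74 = 3.07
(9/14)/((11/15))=135/154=0.88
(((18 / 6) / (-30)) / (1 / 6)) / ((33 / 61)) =-1.11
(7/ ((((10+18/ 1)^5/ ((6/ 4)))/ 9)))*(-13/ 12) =-117/ 19668992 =-0.00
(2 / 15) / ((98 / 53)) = 53 / 735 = 0.07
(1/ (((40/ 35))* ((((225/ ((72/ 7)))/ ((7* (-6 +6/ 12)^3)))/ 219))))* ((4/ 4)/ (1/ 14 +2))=-14282961/ 2900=-4925.16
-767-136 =-903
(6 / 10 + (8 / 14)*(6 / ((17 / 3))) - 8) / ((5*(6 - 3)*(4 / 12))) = -4043 / 2975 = -1.36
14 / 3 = 4.67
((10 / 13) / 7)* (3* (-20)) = -600 / 91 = -6.59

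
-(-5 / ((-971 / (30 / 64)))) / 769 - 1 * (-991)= 991.00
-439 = -439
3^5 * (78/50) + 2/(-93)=881311/2325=379.06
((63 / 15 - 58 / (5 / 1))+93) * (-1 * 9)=-3852 / 5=-770.40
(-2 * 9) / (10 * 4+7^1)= -18 / 47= -0.38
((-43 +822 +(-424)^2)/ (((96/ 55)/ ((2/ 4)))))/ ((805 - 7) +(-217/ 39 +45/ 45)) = 129096825/ 1980416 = 65.19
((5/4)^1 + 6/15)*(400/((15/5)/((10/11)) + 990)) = 200/301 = 0.66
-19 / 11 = -1.73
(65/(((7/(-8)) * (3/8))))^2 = 17305600/441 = 39241.72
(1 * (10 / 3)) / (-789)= -10 / 2367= -0.00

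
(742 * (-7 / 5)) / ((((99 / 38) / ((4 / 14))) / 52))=-2932384 / 495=-5924.01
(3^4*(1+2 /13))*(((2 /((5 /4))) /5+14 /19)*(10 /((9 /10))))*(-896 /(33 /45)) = -3643315200 /2717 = -1340933.09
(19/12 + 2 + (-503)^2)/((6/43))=130554493/72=1813256.85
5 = 5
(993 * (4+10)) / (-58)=-6951 / 29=-239.69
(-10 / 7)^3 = -1000 / 343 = -2.92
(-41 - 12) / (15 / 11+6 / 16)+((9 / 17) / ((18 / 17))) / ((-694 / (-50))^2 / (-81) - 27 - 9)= -18131200777 / 594530154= -30.50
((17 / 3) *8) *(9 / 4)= 102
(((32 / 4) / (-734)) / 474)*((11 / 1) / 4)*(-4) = 22 / 86979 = 0.00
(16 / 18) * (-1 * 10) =-80 / 9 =-8.89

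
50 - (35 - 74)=89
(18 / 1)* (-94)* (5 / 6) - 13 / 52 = -1410.25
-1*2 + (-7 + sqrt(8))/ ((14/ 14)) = -9 + 2*sqrt(2) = -6.17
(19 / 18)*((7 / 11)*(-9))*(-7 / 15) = 931 / 330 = 2.82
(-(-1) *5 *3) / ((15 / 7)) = 7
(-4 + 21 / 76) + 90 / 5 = 1085 / 76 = 14.28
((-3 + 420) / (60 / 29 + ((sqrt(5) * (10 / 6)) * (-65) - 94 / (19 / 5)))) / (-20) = -2582810847 / 317870554450 + 4937463063 * sqrt(5) / 127148221780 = 0.08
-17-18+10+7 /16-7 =-505 /16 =-31.56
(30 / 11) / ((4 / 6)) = 45 / 11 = 4.09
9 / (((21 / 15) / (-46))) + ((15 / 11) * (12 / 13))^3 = -6012284490 / 20469449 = -293.72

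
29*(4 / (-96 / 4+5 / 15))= -348 / 71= -4.90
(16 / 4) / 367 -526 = -525.99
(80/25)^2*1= 256/25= 10.24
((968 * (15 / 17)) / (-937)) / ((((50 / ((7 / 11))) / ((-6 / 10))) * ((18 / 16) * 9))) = 2464 / 3584025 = 0.00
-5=-5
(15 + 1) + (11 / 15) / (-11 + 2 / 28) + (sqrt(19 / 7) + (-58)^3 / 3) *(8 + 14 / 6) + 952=-671067.49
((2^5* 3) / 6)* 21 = 336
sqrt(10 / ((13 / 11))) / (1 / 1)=sqrt(1430) / 13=2.91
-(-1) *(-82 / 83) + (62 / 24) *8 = 4900 / 249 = 19.68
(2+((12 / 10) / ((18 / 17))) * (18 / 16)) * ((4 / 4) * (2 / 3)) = 131 / 60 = 2.18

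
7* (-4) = -28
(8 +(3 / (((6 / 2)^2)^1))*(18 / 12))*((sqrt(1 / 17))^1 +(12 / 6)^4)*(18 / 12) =3*sqrt(17) / 4 +204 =207.09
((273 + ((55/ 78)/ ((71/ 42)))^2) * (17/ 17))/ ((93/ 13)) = 232724842/ 6094569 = 38.19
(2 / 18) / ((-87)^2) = 0.00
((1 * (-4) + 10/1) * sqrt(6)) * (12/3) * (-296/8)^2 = 32856 * sqrt(6) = 80480.43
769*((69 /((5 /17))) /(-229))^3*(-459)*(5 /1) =569682740124207 /300224725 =1897521.07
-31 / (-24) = 31 / 24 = 1.29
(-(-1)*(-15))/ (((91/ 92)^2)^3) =-9095325020160/ 567869252041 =-16.02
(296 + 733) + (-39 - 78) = 912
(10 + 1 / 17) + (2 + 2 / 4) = 12.56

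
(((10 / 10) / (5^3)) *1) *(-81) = -81 / 125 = -0.65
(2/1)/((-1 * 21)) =-2/21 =-0.10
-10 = -10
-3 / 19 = -0.16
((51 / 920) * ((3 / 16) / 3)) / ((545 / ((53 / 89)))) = 2703 / 713993600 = 0.00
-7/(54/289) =-37.46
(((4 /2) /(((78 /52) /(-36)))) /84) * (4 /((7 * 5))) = -16 /245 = -0.07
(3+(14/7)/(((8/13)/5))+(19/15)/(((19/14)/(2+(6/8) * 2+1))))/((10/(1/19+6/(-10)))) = -6097/4750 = -1.28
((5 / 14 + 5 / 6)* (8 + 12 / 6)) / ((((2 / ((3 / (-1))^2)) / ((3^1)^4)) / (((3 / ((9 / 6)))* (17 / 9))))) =114750 / 7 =16392.86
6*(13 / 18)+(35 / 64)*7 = 1567 / 192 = 8.16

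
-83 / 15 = -5.53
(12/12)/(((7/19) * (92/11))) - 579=-372667/644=-578.68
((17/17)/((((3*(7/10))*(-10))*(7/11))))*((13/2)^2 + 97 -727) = 25861/588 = 43.98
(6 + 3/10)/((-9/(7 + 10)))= -11.90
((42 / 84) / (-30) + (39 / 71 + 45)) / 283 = 193969 / 1205580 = 0.16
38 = 38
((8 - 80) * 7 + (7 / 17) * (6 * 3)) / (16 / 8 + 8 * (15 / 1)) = -4221 / 1037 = -4.07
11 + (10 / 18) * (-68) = -241 / 9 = -26.78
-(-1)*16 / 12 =4 / 3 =1.33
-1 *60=-60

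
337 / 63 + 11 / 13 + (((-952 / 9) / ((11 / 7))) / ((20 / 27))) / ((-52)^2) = 28865843 / 4684680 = 6.16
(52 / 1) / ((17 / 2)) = 104 / 17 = 6.12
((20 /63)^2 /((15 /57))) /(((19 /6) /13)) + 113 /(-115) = 89701 /152145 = 0.59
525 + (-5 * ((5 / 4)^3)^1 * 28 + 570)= 13145 / 16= 821.56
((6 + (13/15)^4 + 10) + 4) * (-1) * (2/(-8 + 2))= 1041061/151875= 6.85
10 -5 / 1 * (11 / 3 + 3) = -70 / 3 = -23.33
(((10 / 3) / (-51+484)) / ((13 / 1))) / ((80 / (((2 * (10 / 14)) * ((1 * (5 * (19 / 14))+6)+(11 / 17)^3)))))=4490305 / 32522605752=0.00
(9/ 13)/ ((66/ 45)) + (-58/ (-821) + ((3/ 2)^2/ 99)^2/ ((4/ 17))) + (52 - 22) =2524585697/ 82651712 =30.54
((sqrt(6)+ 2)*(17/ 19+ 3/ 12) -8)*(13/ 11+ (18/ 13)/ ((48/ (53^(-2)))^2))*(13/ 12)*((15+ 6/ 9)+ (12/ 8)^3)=-16926847698862507/ 121585621082112+ 2262113286944759*sqrt(6)/ 81057080721408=-70.86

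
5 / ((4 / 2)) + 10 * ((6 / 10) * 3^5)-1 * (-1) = 2923 / 2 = 1461.50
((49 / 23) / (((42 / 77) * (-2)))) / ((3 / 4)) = -2.60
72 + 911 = 983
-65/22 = -2.95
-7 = -7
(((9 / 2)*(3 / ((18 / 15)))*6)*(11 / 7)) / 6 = 495 / 28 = 17.68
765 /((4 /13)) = 9945 /4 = 2486.25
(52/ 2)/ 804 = 13/ 402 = 0.03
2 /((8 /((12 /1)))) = 3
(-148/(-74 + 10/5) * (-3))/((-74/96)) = 8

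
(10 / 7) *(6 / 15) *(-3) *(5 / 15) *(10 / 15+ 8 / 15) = -0.69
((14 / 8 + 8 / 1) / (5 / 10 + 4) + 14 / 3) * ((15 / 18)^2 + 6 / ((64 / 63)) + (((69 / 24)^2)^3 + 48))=4231.97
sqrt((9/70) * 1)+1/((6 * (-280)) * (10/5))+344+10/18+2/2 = 3 * sqrt(70)/70+3483197/10080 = 345.91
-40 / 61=-0.66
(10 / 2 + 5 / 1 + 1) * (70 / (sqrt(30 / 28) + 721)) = 7772380 / 7277759 - 770 * sqrt(210) / 7277759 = 1.07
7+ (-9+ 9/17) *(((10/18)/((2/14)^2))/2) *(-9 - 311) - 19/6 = 3763591/102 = 36897.95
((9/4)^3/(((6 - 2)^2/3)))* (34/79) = 37179/40448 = 0.92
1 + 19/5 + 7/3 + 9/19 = 2168/285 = 7.61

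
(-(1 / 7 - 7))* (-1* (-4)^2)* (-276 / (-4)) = -52992 / 7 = -7570.29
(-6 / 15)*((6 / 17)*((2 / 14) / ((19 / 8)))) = -96 / 11305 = -0.01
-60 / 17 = -3.53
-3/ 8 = -0.38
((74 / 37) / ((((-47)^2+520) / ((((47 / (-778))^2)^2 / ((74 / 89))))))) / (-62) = -434291609 / 2293587627509493856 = -0.00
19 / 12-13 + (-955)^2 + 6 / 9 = 3648057 / 4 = 912014.25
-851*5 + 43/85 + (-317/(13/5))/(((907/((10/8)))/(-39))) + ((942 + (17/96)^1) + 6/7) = -171220077223/51807840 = -3304.91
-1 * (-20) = 20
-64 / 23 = -2.78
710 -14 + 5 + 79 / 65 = 45644 / 65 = 702.22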